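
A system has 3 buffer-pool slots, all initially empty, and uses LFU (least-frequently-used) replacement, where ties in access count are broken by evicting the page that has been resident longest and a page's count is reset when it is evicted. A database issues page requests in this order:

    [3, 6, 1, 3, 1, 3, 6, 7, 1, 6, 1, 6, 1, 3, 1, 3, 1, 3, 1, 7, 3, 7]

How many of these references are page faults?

6

3 -> fault, frames [3]
6 -> fault, frames [3, 6]
1 -> fault, frames [3, 6, 1]
3 -> hit
1 -> hit
3 -> hit
6 -> hit
7 -> fault, evict 6, frames [3, 1, 7]
1 -> hit
6 -> fault, evict 7, frames [3, 1, 6]
1 -> hit
6 -> hit
1 -> hit
3 -> hit
1 -> hit
3 -> hit
1 -> hit
3 -> hit
1 -> hit
7 -> fault, evict 6, frames [3, 1, 7]
3 -> hit
7 -> hit
Page faults: 6.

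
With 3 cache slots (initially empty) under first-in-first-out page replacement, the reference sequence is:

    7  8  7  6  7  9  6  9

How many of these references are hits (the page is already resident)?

7: fault, frames {7}
8: fault, frames {7,8}
7: hit
6: fault, frames {7,8,6}
7: hit
9: fault, evict 7, frames {8,6,9}
6: hit
9: hit
Hits: 4.

4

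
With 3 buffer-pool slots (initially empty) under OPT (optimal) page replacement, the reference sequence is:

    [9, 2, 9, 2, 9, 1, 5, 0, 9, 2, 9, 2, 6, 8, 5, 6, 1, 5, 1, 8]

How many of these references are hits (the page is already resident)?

9 -> miss, frames {9}
2 -> miss, frames {9,2}
9 -> hit
2 -> hit
9 -> hit
1 -> miss, frames {9,2,1}
5 -> miss, evict 1, frames {9,2,5}
0 -> miss, evict 5, frames {9,2,0}
9 -> hit
2 -> hit
9 -> hit
2 -> hit
6 -> miss, evict 0, frames {9,2,6}
8 -> miss, evict 2, frames {9,6,8}
5 -> miss, evict 9, frames {6,8,5}
6 -> hit
1 -> miss, evict 6, frames {8,5,1}
5 -> hit
1 -> hit
8 -> hit
Hits: 11.

11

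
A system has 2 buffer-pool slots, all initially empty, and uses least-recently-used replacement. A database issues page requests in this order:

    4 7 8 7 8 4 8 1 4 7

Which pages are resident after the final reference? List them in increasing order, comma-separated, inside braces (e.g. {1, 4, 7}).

{4, 7}

4 -> fault, frames {4}
7 -> fault, frames {4,7}
8 -> fault, evict 4, frames {7,8}
7 -> hit
8 -> hit
4 -> fault, evict 7, frames {8,4}
8 -> hit
1 -> fault, evict 4, frames {8,1}
4 -> fault, evict 8, frames {1,4}
7 -> fault, evict 1, frames {4,7}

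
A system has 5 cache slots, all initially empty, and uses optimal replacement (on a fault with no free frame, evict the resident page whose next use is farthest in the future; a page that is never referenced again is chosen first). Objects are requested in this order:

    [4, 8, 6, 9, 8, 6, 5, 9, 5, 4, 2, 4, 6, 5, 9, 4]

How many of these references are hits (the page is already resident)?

10

4: fault, frames {4}
8: fault, frames {4,8}
6: fault, frames {4,8,6}
9: fault, frames {4,8,6,9}
8: hit
6: hit
5: fault, frames {4,8,6,9,5}
9: hit
5: hit
4: hit
2: fault, evict 8, frames {4,6,9,5,2}
4: hit
6: hit
5: hit
9: hit
4: hit
Hits: 10.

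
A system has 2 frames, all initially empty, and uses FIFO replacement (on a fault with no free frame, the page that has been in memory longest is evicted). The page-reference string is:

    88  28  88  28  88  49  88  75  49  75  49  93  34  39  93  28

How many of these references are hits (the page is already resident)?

5

88: miss, frames [88]
28: miss, frames [88, 28]
88: hit
28: hit
88: hit
49: miss, evict 88, frames [28, 49]
88: miss, evict 28, frames [49, 88]
75: miss, evict 49, frames [88, 75]
49: miss, evict 88, frames [75, 49]
75: hit
49: hit
93: miss, evict 75, frames [49, 93]
34: miss, evict 49, frames [93, 34]
39: miss, evict 93, frames [34, 39]
93: miss, evict 34, frames [39, 93]
28: miss, evict 39, frames [93, 28]
Hits: 5.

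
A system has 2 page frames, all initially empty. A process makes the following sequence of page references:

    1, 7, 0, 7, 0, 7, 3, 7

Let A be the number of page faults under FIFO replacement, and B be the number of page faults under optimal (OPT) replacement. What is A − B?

1

Under FIFO: F F F . . . F F → 5 faults.
Under OPT: F F F . . . F . → 4 faults.
A − B = 5 − 4 = 1.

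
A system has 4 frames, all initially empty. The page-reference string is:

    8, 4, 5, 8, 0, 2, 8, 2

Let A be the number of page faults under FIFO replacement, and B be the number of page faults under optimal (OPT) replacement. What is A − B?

1

Under FIFO: F F F . F F F . → 6 faults.
Under OPT: F F F . F F . . → 5 faults.
A − B = 6 − 5 = 1.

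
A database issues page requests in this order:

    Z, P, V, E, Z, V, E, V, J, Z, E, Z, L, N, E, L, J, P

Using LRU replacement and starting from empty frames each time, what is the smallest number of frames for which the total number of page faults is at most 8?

5

f=1: 18 faults
f=2: 16 faults
f=3: 13 faults
f=4: 9 faults
f=5: 8 faults
f=6: 8 faults
f=7: 7 faults
Smallest f with faults ≤ 8 is 5.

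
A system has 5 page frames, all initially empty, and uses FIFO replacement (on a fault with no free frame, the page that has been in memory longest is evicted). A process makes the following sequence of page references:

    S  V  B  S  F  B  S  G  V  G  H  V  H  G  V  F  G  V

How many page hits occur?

12

S: fault, frames [S]
V: fault, frames [S, V]
B: fault, frames [S, V, B]
S: hit
F: fault, frames [S, V, B, F]
B: hit
S: hit
G: fault, frames [S, V, B, F, G]
V: hit
G: hit
H: fault, evict S, frames [V, B, F, G, H]
V: hit
H: hit
G: hit
V: hit
F: hit
G: hit
V: hit
Hits: 12.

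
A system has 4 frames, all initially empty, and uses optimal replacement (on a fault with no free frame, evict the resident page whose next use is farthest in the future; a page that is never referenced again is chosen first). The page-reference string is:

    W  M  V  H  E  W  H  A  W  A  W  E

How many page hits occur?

W → miss, frames [W]
M → miss, frames [W, M]
V → miss, frames [W, M, V]
H → miss, frames [W, M, V, H]
E → miss, evict V, frames [W, M, H, E]
W → hit
H → hit
A → miss, evict H, frames [W, M, E, A]
W → hit
A → hit
W → hit
E → hit
Hits: 6.

6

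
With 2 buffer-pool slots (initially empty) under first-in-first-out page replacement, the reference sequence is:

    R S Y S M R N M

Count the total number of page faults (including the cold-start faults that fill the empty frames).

7

R → miss, frames (R)
S → miss, frames (R S)
Y → miss, evict R, frames (S Y)
S → hit
M → miss, evict S, frames (Y M)
R → miss, evict Y, frames (M R)
N → miss, evict M, frames (R N)
M → miss, evict R, frames (N M)
Page faults: 7.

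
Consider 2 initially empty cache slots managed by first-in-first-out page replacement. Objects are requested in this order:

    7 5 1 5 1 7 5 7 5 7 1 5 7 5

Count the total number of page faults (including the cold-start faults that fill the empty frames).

7: fault, frames (7)
5: fault, frames (7 5)
1: fault, evict 7, frames (5 1)
5: hit
1: hit
7: fault, evict 5, frames (1 7)
5: fault, evict 1, frames (7 5)
7: hit
5: hit
7: hit
1: fault, evict 7, frames (5 1)
5: hit
7: fault, evict 5, frames (1 7)
5: fault, evict 1, frames (7 5)
Page faults: 8.

8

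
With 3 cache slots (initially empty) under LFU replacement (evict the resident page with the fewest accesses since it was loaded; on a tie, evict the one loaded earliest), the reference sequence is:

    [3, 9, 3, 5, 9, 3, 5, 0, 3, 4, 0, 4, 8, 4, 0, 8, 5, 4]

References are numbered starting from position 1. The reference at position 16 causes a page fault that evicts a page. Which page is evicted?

pos 1: 3 -> miss, frames (3)
pos 2: 9 -> miss, frames (3 9)
pos 3: 3 -> hit
pos 4: 5 -> miss, frames (3 9 5)
pos 5: 9 -> hit
pos 6: 3 -> hit
pos 7: 5 -> hit
pos 8: 0 -> miss, evict 9, frames (3 5 0)
pos 9: 3 -> hit
pos 10: 4 -> miss, evict 0, frames (3 5 4)
pos 11: 0 -> miss, evict 4, frames (3 5 0)
pos 12: 4 -> miss, evict 0, frames (3 5 4)
pos 13: 8 -> miss, evict 4, frames (3 5 8)
pos 14: 4 -> miss, evict 8, frames (3 5 4)
pos 15: 0 -> miss, evict 4, frames (3 5 0)
pos 16: 8 -> miss, evict 0, frames (3 5 8)
At position 16, page 0 is evicted.

0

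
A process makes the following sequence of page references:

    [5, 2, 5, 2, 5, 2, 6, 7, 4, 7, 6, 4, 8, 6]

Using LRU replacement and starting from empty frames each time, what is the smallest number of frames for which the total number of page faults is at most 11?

2

f=1: 14 faults
f=2: 9 faults
f=3: 6 faults
f=4: 6 faults
f=5: 6 faults
f=6: 6 faults
Smallest f with faults ≤ 11 is 2.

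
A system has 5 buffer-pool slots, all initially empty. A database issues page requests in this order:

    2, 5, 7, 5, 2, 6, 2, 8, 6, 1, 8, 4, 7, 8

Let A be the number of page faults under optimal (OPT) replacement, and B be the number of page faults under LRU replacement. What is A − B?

Under OPT: F F F . . F . F . F . F . . → 7 faults.
Under LRU: F F F . . F . F . F . F F . → 8 faults.
A − B = 7 − 8 = -1.

-1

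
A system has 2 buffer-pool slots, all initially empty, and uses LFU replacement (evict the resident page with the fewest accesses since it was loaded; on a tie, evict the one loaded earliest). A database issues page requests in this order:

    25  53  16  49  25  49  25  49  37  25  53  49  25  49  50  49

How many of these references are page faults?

25: fault, frames (25)
53: fault, frames (25 53)
16: fault, evict 25, frames (53 16)
49: fault, evict 53, frames (16 49)
25: fault, evict 16, frames (49 25)
49: hit
25: hit
49: hit
37: fault, evict 25, frames (49 37)
25: fault, evict 37, frames (49 25)
53: fault, evict 25, frames (49 53)
49: hit
25: fault, evict 53, frames (49 25)
49: hit
50: fault, evict 25, frames (49 50)
49: hit
Page faults: 10.

10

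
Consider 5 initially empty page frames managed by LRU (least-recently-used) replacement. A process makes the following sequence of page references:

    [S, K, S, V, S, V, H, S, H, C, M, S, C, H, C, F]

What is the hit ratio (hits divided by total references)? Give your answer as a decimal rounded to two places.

S: miss, frames [S]
K: miss, frames [S, K]
S: hit
V: miss, frames [K, S, V]
S: hit
V: hit
H: miss, frames [K, S, V, H]
S: hit
H: hit
C: miss, frames [K, V, S, H, C]
M: miss, evict K, frames [V, S, H, C, M]
S: hit
C: hit
H: hit
C: hit
F: miss, evict V, frames [M, S, H, C, F]
Hits: 9 of 16 references → 9/16 = 0.5625.

0.56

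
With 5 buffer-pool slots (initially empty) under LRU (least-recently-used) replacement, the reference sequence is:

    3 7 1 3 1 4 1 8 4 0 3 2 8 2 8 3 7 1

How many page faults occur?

9

3: miss, frames (3)
7: miss, frames (3 7)
1: miss, frames (3 7 1)
3: hit
1: hit
4: miss, frames (7 3 1 4)
1: hit
8: miss, frames (7 3 4 1 8)
4: hit
0: miss, evict 7, frames (3 1 8 4 0)
3: hit
2: miss, evict 1, frames (8 4 0 3 2)
8: hit
2: hit
8: hit
3: hit
7: miss, evict 4, frames (0 2 8 3 7)
1: miss, evict 0, frames (2 8 3 7 1)
Page faults: 9.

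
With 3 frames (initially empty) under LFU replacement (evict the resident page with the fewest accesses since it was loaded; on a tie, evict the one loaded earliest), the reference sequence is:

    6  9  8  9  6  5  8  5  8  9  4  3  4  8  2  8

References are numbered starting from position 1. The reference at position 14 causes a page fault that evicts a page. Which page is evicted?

pos 1: 6: miss, frames [6]
pos 2: 9: miss, frames [6, 9]
pos 3: 8: miss, frames [6, 9, 8]
pos 4: 9: hit
pos 5: 6: hit
pos 6: 5: miss, evict 8, frames [6, 9, 5]
pos 7: 8: miss, evict 5, frames [6, 9, 8]
pos 8: 5: miss, evict 8, frames [6, 9, 5]
pos 9: 8: miss, evict 5, frames [6, 9, 8]
pos 10: 9: hit
pos 11: 4: miss, evict 8, frames [6, 9, 4]
pos 12: 3: miss, evict 4, frames [6, 9, 3]
pos 13: 4: miss, evict 3, frames [6, 9, 4]
pos 14: 8: miss, evict 4, frames [6, 9, 8]
At position 14, page 4 is evicted.

4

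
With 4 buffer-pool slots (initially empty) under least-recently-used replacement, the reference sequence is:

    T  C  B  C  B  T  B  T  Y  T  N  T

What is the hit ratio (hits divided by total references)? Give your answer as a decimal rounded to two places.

0.58

T -> fault, frames {T}
C -> fault, frames {T,C}
B -> fault, frames {T,C,B}
C -> hit
B -> hit
T -> hit
B -> hit
T -> hit
Y -> fault, frames {C,B,T,Y}
T -> hit
N -> fault, evict C, frames {B,Y,T,N}
T -> hit
Hits: 7 of 12 references → 7/12 = 0.5833.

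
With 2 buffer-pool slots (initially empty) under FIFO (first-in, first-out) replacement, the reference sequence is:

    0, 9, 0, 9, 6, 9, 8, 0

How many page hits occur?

0: miss, frames (0)
9: miss, frames (0 9)
0: hit
9: hit
6: miss, evict 0, frames (9 6)
9: hit
8: miss, evict 9, frames (6 8)
0: miss, evict 6, frames (8 0)
Hits: 3.

3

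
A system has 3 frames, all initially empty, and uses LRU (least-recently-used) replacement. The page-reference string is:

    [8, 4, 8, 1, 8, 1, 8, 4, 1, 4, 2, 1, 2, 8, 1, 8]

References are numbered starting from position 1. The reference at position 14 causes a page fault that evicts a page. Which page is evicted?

4

pos 1: 8 → fault, frames [8]
pos 2: 4 → fault, frames [8, 4]
pos 3: 8 → hit
pos 4: 1 → fault, frames [4, 8, 1]
pos 5: 8 → hit
pos 6: 1 → hit
pos 7: 8 → hit
pos 8: 4 → hit
pos 9: 1 → hit
pos 10: 4 → hit
pos 11: 2 → fault, evict 8, frames [1, 4, 2]
pos 12: 1 → hit
pos 13: 2 → hit
pos 14: 8 → fault, evict 4, frames [1, 2, 8]
At position 14, page 4 is evicted.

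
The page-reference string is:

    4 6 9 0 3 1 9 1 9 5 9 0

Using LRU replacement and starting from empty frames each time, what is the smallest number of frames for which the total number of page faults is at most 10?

2

f=1: 12 faults
f=2: 9 faults
f=3: 9 faults
f=4: 8 faults
f=5: 7 faults
f=6: 7 faults
f=7: 7 faults
Smallest f with faults ≤ 10 is 2.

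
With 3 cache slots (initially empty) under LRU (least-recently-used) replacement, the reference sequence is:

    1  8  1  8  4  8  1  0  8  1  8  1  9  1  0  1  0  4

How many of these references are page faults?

7

1 → miss, frames {1}
8 → miss, frames {1,8}
1 → hit
8 → hit
4 → miss, frames {1,8,4}
8 → hit
1 → hit
0 → miss, evict 4, frames {8,1,0}
8 → hit
1 → hit
8 → hit
1 → hit
9 → miss, evict 0, frames {8,1,9}
1 → hit
0 → miss, evict 8, frames {9,1,0}
1 → hit
0 → hit
4 → miss, evict 9, frames {1,0,4}
Page faults: 7.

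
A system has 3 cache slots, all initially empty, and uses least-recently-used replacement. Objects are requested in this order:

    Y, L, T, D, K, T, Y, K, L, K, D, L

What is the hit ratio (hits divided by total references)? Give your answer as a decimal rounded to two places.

Y → miss, frames {Y}
L → miss, frames {Y,L}
T → miss, frames {Y,L,T}
D → miss, evict Y, frames {L,T,D}
K → miss, evict L, frames {T,D,K}
T → hit
Y → miss, evict D, frames {K,T,Y}
K → hit
L → miss, evict T, frames {Y,K,L}
K → hit
D → miss, evict Y, frames {L,K,D}
L → hit
Hits: 4 of 12 references → 4/12 = 0.3333.

0.33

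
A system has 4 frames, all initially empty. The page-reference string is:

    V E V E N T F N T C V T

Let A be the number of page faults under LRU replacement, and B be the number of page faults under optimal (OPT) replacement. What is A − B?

1

Under LRU: F F . . F F F . . F F . → 7 faults.
Under OPT: F F . . F F F . . F . . → 6 faults.
A − B = 7 − 6 = 1.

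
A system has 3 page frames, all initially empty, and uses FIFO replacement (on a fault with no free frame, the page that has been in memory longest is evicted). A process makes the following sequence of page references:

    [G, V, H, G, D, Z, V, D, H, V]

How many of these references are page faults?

7

G -> miss, frames [G]
V -> miss, frames [G, V]
H -> miss, frames [G, V, H]
G -> hit
D -> miss, evict G, frames [V, H, D]
Z -> miss, evict V, frames [H, D, Z]
V -> miss, evict H, frames [D, Z, V]
D -> hit
H -> miss, evict D, frames [Z, V, H]
V -> hit
Page faults: 7.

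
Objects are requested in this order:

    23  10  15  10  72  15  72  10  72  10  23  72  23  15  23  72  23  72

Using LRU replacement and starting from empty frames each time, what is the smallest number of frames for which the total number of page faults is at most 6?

f=1: 18 faults
f=2: 10 faults
f=3: 6 faults
f=4: 4 faults
Smallest f with faults ≤ 6 is 3.

3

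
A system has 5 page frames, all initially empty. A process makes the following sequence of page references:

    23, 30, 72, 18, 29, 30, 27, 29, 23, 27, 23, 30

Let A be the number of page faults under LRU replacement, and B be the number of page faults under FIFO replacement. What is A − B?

-1

Under LRU: F F F F F . F . F . . . → 7 faults.
Under FIFO: F F F F F . F . F . . F → 8 faults.
A − B = 7 − 8 = -1.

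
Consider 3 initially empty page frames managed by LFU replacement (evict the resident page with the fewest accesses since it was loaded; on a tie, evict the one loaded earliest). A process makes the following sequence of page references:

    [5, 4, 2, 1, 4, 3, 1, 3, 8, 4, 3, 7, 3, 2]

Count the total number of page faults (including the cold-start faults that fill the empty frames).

5 → miss, frames {5}
4 → miss, frames {5,4}
2 → miss, frames {5,4,2}
1 → miss, evict 5, frames {4,2,1}
4 → hit
3 → miss, evict 2, frames {4,1,3}
1 → hit
3 → hit
8 → miss, evict 4, frames {1,3,8}
4 → miss, evict 8, frames {1,3,4}
3 → hit
7 → miss, evict 4, frames {1,3,7}
3 → hit
2 → miss, evict 7, frames {1,3,2}
Page faults: 9.

9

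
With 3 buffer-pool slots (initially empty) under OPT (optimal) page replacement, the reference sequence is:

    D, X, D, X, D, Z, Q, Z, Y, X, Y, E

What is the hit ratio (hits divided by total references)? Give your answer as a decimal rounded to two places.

0.50

D -> miss, frames [D]
X -> miss, frames [D, X]
D -> hit
X -> hit
D -> hit
Z -> miss, frames [D, X, Z]
Q -> miss, evict D, frames [X, Z, Q]
Z -> hit
Y -> miss, evict Q, frames [X, Z, Y]
X -> hit
Y -> hit
E -> miss, evict Y, frames [X, Z, E]
Hits: 6 of 12 references → 6/12 = 0.5000.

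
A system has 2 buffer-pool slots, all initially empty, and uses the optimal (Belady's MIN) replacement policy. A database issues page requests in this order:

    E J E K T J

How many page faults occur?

4

E -> fault, frames {E}
J -> fault, frames {E,J}
E -> hit
K -> fault, evict E, frames {J,K}
T -> fault, evict K, frames {J,T}
J -> hit
Page faults: 4.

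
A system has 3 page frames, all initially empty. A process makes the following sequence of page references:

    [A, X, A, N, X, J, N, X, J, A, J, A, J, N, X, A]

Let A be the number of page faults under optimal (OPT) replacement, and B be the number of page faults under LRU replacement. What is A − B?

Under OPT: F F . F . F . . . F . . . . F . → 6 faults.
Under LRU: F F . F . F . . . F . . . F F F → 8 faults.
A − B = 6 − 8 = -2.

-2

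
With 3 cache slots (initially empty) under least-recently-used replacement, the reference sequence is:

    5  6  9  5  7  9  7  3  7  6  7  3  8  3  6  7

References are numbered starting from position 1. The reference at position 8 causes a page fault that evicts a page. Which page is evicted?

pos 1: 5 → fault, frames (5)
pos 2: 6 → fault, frames (5 6)
pos 3: 9 → fault, frames (5 6 9)
pos 4: 5 → hit
pos 5: 7 → fault, evict 6, frames (9 5 7)
pos 6: 9 → hit
pos 7: 7 → hit
pos 8: 3 → fault, evict 5, frames (9 7 3)
At position 8, page 5 is evicted.

5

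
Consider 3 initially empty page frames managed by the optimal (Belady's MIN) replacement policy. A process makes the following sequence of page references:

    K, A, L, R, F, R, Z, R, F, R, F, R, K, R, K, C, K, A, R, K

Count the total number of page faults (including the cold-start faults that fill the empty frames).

K: miss, frames (K)
A: miss, frames (K A)
L: miss, frames (K A L)
R: miss, evict L, frames (K A R)
F: miss, evict A, frames (K R F)
R: hit
Z: miss, evict K, frames (R F Z)
R: hit
F: hit
R: hit
F: hit
R: hit
K: miss, evict Z, frames (R F K)
R: hit
K: hit
C: miss, evict F, frames (R K C)
K: hit
A: miss, evict C, frames (R K A)
R: hit
K: hit
Page faults: 9.

9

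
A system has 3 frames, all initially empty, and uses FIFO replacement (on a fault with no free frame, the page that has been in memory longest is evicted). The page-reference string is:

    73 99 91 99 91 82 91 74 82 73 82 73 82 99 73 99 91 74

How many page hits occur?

73 → miss, frames {73}
99 → miss, frames {73,99}
91 → miss, frames {73,99,91}
99 → hit
91 → hit
82 → miss, evict 73, frames {99,91,82}
91 → hit
74 → miss, evict 99, frames {91,82,74}
82 → hit
73 → miss, evict 91, frames {82,74,73}
82 → hit
73 → hit
82 → hit
99 → miss, evict 82, frames {74,73,99}
73 → hit
99 → hit
91 → miss, evict 74, frames {73,99,91}
74 → miss, evict 73, frames {99,91,74}
Hits: 9.

9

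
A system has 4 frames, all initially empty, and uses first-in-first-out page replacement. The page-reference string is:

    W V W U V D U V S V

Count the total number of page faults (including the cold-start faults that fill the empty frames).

5

W: miss, frames (W)
V: miss, frames (W V)
W: hit
U: miss, frames (W V U)
V: hit
D: miss, frames (W V U D)
U: hit
V: hit
S: miss, evict W, frames (V U D S)
V: hit
Page faults: 5.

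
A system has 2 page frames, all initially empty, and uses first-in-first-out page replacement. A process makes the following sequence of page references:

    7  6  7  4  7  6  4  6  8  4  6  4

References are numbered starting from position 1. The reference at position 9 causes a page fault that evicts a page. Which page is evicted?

6

pos 1: 7 -> miss, frames [7]
pos 2: 6 -> miss, frames [7, 6]
pos 3: 7 -> hit
pos 4: 4 -> miss, evict 7, frames [6, 4]
pos 5: 7 -> miss, evict 6, frames [4, 7]
pos 6: 6 -> miss, evict 4, frames [7, 6]
pos 7: 4 -> miss, evict 7, frames [6, 4]
pos 8: 6 -> hit
pos 9: 8 -> miss, evict 6, frames [4, 8]
At position 9, page 6 is evicted.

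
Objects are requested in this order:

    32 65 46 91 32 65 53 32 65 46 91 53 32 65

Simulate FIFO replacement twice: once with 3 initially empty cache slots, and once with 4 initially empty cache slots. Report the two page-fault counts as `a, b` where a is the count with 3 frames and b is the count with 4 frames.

11, 12

3 frames: F F F F F F F . . F F . F F → 11 faults.
4 frames: F F F F . . F F F F F F F F → 12 faults.
12 > 11: adding a frame increased faults — Belady's anomaly.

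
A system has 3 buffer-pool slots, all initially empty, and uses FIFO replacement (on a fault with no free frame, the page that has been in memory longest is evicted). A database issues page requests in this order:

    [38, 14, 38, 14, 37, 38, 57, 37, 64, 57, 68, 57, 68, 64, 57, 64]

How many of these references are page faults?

6

38 → miss, frames (38)
14 → miss, frames (38 14)
38 → hit
14 → hit
37 → miss, frames (38 14 37)
38 → hit
57 → miss, evict 38, frames (14 37 57)
37 → hit
64 → miss, evict 14, frames (37 57 64)
57 → hit
68 → miss, evict 37, frames (57 64 68)
57 → hit
68 → hit
64 → hit
57 → hit
64 → hit
Page faults: 6.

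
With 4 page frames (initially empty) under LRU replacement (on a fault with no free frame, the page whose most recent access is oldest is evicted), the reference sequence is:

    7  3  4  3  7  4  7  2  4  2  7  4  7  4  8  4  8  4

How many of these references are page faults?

7: miss, frames [7]
3: miss, frames [7, 3]
4: miss, frames [7, 3, 4]
3: hit
7: hit
4: hit
7: hit
2: miss, frames [3, 4, 7, 2]
4: hit
2: hit
7: hit
4: hit
7: hit
4: hit
8: miss, evict 3, frames [2, 7, 4, 8]
4: hit
8: hit
4: hit
Page faults: 5.

5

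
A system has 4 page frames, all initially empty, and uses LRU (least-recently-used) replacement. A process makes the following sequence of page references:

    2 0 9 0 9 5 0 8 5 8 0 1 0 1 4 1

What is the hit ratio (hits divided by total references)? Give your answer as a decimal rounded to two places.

0.56

2: fault, frames [2]
0: fault, frames [2, 0]
9: fault, frames [2, 0, 9]
0: hit
9: hit
5: fault, frames [2, 0, 9, 5]
0: hit
8: fault, evict 2, frames [9, 5, 0, 8]
5: hit
8: hit
0: hit
1: fault, evict 9, frames [5, 8, 0, 1]
0: hit
1: hit
4: fault, evict 5, frames [8, 0, 1, 4]
1: hit
Hits: 9 of 16 references → 9/16 = 0.5625.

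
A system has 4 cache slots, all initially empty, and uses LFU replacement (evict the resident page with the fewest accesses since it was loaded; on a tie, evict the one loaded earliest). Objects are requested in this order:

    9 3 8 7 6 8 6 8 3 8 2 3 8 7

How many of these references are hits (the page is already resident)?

7

9: fault, frames {9}
3: fault, frames {9,3}
8: fault, frames {9,3,8}
7: fault, frames {9,3,8,7}
6: fault, evict 9, frames {3,8,7,6}
8: hit
6: hit
8: hit
3: hit
8: hit
2: fault, evict 7, frames {3,8,6,2}
3: hit
8: hit
7: fault, evict 2, frames {3,8,6,7}
Hits: 7.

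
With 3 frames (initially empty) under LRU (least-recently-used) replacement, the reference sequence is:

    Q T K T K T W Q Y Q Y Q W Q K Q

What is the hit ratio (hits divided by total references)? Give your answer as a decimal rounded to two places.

0.56

Q: fault, frames (Q)
T: fault, frames (Q T)
K: fault, frames (Q T K)
T: hit
K: hit
T: hit
W: fault, evict Q, frames (K T W)
Q: fault, evict K, frames (T W Q)
Y: fault, evict T, frames (W Q Y)
Q: hit
Y: hit
Q: hit
W: hit
Q: hit
K: fault, evict Y, frames (W Q K)
Q: hit
Hits: 9 of 16 references → 9/16 = 0.5625.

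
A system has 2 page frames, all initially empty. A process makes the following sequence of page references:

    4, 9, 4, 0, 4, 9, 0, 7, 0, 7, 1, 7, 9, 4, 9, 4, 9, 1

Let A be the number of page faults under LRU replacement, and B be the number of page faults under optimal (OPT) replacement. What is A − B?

1

Under LRU: F F . F . F F F . . F . F F . . . F → 10 faults.
Under OPT: F F . F . F . F . . F . F F . . . F → 9 faults.
A − B = 10 − 9 = 1.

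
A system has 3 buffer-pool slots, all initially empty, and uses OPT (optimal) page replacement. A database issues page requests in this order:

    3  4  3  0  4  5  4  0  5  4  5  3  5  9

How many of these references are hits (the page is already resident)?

3: fault, frames {3}
4: fault, frames {3,4}
3: hit
0: fault, frames {3,4,0}
4: hit
5: fault, evict 3, frames {4,0,5}
4: hit
0: hit
5: hit
4: hit
5: hit
3: fault, evict 0, frames {4,5,3}
5: hit
9: fault, evict 3, frames {4,5,9}
Hits: 8.

8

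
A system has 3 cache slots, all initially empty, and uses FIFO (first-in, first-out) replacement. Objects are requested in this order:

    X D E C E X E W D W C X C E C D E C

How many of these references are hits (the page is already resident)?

X -> miss, frames (X)
D -> miss, frames (X D)
E -> miss, frames (X D E)
C -> miss, evict X, frames (D E C)
E -> hit
X -> miss, evict D, frames (E C X)
E -> hit
W -> miss, evict E, frames (C X W)
D -> miss, evict C, frames (X W D)
W -> hit
C -> miss, evict X, frames (W D C)
X -> miss, evict W, frames (D C X)
C -> hit
E -> miss, evict D, frames (C X E)
C -> hit
D -> miss, evict C, frames (X E D)
E -> hit
C -> miss, evict X, frames (E D C)
Hits: 6.

6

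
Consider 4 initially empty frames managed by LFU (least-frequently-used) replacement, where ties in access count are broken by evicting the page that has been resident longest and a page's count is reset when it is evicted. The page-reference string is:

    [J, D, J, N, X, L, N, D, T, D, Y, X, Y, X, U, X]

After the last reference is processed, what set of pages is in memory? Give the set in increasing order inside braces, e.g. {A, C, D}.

J -> miss, frames (J)
D -> miss, frames (J D)
J -> hit
N -> miss, frames (J D N)
X -> miss, frames (J D N X)
L -> miss, evict D, frames (J N X L)
N -> hit
D -> miss, evict X, frames (J N L D)
T -> miss, evict L, frames (J N D T)
D -> hit
Y -> miss, evict T, frames (J N D Y)
X -> miss, evict Y, frames (J N D X)
Y -> miss, evict X, frames (J N D Y)
X -> miss, evict Y, frames (J N D X)
U -> miss, evict X, frames (J N D U)
X -> miss, evict U, frames (J N D X)

{D, J, N, X}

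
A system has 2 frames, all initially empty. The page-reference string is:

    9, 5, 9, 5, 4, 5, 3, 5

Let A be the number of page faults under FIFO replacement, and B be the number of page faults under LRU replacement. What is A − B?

1

Under FIFO: F F . . F . F F → 5 faults.
Under LRU: F F . . F . F . → 4 faults.
A − B = 5 − 4 = 1.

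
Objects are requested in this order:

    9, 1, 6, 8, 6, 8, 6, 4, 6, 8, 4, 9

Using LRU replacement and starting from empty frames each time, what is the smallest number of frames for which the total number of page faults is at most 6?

3

f=1: 12 faults
f=2: 8 faults
f=3: 6 faults
f=4: 6 faults
f=5: 5 faults
Smallest f with faults ≤ 6 is 3.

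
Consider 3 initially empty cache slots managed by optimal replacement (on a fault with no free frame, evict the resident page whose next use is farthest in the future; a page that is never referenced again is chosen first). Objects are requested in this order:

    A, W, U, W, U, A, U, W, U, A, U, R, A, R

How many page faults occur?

A -> fault, frames [A]
W -> fault, frames [A, W]
U -> fault, frames [A, W, U]
W -> hit
U -> hit
A -> hit
U -> hit
W -> hit
U -> hit
A -> hit
U -> hit
R -> fault, evict U, frames [A, W, R]
A -> hit
R -> hit
Page faults: 4.

4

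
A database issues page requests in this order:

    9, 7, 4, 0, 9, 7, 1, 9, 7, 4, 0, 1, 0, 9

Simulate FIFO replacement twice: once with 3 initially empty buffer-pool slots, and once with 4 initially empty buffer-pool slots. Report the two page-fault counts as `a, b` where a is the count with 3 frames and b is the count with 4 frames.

10, 11

3 frames: F F F F F F F . . F F . . F → 10 faults.
4 frames: F F F F . . F F F F F F . F → 11 faults.
11 > 10: adding a frame increased faults — Belady's anomaly.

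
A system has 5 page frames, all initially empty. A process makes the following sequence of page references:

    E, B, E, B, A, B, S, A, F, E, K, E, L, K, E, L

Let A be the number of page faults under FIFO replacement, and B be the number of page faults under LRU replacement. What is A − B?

1

Under FIFO: F F . . F . F . F . F F F . . . → 8 faults.
Under LRU: F F . . F . F . F . F . F . . . → 7 faults.
A − B = 8 − 7 = 1.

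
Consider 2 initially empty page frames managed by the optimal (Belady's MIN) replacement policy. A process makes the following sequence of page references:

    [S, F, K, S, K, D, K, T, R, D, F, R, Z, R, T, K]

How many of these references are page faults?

10

S -> fault, frames (S)
F -> fault, frames (S F)
K -> fault, evict F, frames (S K)
S -> hit
K -> hit
D -> fault, evict S, frames (K D)
K -> hit
T -> fault, evict K, frames (D T)
R -> fault, evict T, frames (D R)
D -> hit
F -> fault, evict D, frames (R F)
R -> hit
Z -> fault, evict F, frames (R Z)
R -> hit
T -> fault, evict Z, frames (R T)
K -> fault, evict T, frames (R K)
Page faults: 10.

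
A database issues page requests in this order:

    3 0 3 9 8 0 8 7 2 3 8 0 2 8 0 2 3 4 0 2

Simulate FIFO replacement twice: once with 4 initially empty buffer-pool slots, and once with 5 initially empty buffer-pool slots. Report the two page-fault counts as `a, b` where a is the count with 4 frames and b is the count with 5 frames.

11, 9

4 frames: F F . F F . . F F F . F . F . . . F . F → 11 faults.
5 frames: F F . F F . . F F F . F . . . . . F . . → 9 faults.
9 < 11: adding a frame reduced faults, as is typical.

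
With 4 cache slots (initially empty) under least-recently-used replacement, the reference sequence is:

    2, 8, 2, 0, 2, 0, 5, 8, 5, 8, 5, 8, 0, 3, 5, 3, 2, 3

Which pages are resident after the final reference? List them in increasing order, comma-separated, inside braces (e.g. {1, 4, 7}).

2 → miss, frames [2]
8 → miss, frames [2, 8]
2 → hit
0 → miss, frames [8, 2, 0]
2 → hit
0 → hit
5 → miss, frames [8, 2, 0, 5]
8 → hit
5 → hit
8 → hit
5 → hit
8 → hit
0 → hit
3 → miss, evict 2, frames [5, 8, 0, 3]
5 → hit
3 → hit
2 → miss, evict 8, frames [0, 5, 3, 2]
3 → hit

{0, 2, 3, 5}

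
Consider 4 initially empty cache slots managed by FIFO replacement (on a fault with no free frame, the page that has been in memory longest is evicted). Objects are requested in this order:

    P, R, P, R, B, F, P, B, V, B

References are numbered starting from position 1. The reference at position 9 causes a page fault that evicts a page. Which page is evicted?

pos 1: P -> fault, frames (P)
pos 2: R -> fault, frames (P R)
pos 3: P -> hit
pos 4: R -> hit
pos 5: B -> fault, frames (P R B)
pos 6: F -> fault, frames (P R B F)
pos 7: P -> hit
pos 8: B -> hit
pos 9: V -> fault, evict P, frames (R B F V)
At position 9, page P is evicted.

P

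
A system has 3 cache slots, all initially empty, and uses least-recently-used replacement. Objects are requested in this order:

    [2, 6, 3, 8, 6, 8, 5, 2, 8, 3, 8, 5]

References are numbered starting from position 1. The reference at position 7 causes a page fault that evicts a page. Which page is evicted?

3

pos 1: 2 → miss, frames (2)
pos 2: 6 → miss, frames (2 6)
pos 3: 3 → miss, frames (2 6 3)
pos 4: 8 → miss, evict 2, frames (6 3 8)
pos 5: 6 → hit
pos 6: 8 → hit
pos 7: 5 → miss, evict 3, frames (6 8 5)
At position 7, page 3 is evicted.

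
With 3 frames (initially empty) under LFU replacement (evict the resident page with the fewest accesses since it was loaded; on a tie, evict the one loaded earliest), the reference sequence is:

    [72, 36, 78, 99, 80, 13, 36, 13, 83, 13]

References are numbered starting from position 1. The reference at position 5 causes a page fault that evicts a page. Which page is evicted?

pos 1: 72: fault, frames {72}
pos 2: 36: fault, frames {72,36}
pos 3: 78: fault, frames {72,36,78}
pos 4: 99: fault, evict 72, frames {36,78,99}
pos 5: 80: fault, evict 36, frames {78,99,80}
At position 5, page 36 is evicted.

36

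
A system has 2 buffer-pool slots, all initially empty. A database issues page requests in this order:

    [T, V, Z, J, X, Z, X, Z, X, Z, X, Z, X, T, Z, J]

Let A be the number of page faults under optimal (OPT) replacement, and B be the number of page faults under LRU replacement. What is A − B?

-2

Under OPT: F F F F F . . . . . . . . F . F → 7 faults.
Under LRU: F F F F F F . . . . . . . F F F → 9 faults.
A − B = 7 − 9 = -2.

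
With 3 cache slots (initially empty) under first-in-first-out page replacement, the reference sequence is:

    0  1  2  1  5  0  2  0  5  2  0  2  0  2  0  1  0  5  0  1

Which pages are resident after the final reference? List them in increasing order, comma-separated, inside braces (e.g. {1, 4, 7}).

{0, 1, 5}

0 -> fault, frames (0)
1 -> fault, frames (0 1)
2 -> fault, frames (0 1 2)
1 -> hit
5 -> fault, evict 0, frames (1 2 5)
0 -> fault, evict 1, frames (2 5 0)
2 -> hit
0 -> hit
5 -> hit
2 -> hit
0 -> hit
2 -> hit
0 -> hit
2 -> hit
0 -> hit
1 -> fault, evict 2, frames (5 0 1)
0 -> hit
5 -> hit
0 -> hit
1 -> hit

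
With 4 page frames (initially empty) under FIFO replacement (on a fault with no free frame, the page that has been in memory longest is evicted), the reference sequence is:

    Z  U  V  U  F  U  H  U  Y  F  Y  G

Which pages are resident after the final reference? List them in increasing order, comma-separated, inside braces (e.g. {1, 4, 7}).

Z -> miss, frames [Z]
U -> miss, frames [Z, U]
V -> miss, frames [Z, U, V]
U -> hit
F -> miss, frames [Z, U, V, F]
U -> hit
H -> miss, evict Z, frames [U, V, F, H]
U -> hit
Y -> miss, evict U, frames [V, F, H, Y]
F -> hit
Y -> hit
G -> miss, evict V, frames [F, H, Y, G]

{F, G, H, Y}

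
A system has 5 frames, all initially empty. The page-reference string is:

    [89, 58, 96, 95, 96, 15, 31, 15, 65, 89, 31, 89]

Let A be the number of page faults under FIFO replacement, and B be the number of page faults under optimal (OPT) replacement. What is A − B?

Under FIFO: F F F F . F F . F F . . → 8 faults.
Under OPT: F F F F . F F . F . . . → 7 faults.
A − B = 8 − 7 = 1.

1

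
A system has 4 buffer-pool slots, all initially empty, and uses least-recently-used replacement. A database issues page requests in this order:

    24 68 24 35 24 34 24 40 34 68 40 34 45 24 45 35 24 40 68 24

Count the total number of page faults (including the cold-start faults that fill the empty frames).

11

24 -> miss, frames (24)
68 -> miss, frames (24 68)
24 -> hit
35 -> miss, frames (68 24 35)
24 -> hit
34 -> miss, frames (68 35 24 34)
24 -> hit
40 -> miss, evict 68, frames (35 34 24 40)
34 -> hit
68 -> miss, evict 35, frames (24 40 34 68)
40 -> hit
34 -> hit
45 -> miss, evict 24, frames (68 40 34 45)
24 -> miss, evict 68, frames (40 34 45 24)
45 -> hit
35 -> miss, evict 40, frames (34 24 45 35)
24 -> hit
40 -> miss, evict 34, frames (45 35 24 40)
68 -> miss, evict 45, frames (35 24 40 68)
24 -> hit
Page faults: 11.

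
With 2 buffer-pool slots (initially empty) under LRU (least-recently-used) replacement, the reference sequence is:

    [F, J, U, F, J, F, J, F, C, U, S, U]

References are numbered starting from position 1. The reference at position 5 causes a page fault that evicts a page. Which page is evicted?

pos 1: F: miss, frames [F]
pos 2: J: miss, frames [F, J]
pos 3: U: miss, evict F, frames [J, U]
pos 4: F: miss, evict J, frames [U, F]
pos 5: J: miss, evict U, frames [F, J]
At position 5, page U is evicted.

U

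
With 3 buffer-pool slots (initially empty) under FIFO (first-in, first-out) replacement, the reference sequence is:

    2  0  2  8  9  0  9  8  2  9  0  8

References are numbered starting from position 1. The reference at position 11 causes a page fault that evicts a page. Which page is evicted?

pos 1: 2 → miss, frames {2}
pos 2: 0 → miss, frames {2,0}
pos 3: 2 → hit
pos 4: 8 → miss, frames {2,0,8}
pos 5: 9 → miss, evict 2, frames {0,8,9}
pos 6: 0 → hit
pos 7: 9 → hit
pos 8: 8 → hit
pos 9: 2 → miss, evict 0, frames {8,9,2}
pos 10: 9 → hit
pos 11: 0 → miss, evict 8, frames {9,2,0}
At position 11, page 8 is evicted.

8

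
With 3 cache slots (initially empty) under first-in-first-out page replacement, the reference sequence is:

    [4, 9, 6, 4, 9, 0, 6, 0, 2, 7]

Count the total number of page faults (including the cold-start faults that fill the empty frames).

4 → miss, frames {4}
9 → miss, frames {4,9}
6 → miss, frames {4,9,6}
4 → hit
9 → hit
0 → miss, evict 4, frames {9,6,0}
6 → hit
0 → hit
2 → miss, evict 9, frames {6,0,2}
7 → miss, evict 6, frames {0,2,7}
Page faults: 6.

6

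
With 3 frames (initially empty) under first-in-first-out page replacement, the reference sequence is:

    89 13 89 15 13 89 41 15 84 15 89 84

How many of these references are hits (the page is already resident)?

89 → fault, frames [89]
13 → fault, frames [89, 13]
89 → hit
15 → fault, frames [89, 13, 15]
13 → hit
89 → hit
41 → fault, evict 89, frames [13, 15, 41]
15 → hit
84 → fault, evict 13, frames [15, 41, 84]
15 → hit
89 → fault, evict 15, frames [41, 84, 89]
84 → hit
Hits: 6.

6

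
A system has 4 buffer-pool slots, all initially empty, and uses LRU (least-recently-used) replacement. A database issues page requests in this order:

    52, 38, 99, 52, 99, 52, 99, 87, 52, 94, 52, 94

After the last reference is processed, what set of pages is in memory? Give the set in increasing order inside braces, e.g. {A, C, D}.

52: fault, frames (52)
38: fault, frames (52 38)
99: fault, frames (52 38 99)
52: hit
99: hit
52: hit
99: hit
87: fault, frames (38 52 99 87)
52: hit
94: fault, evict 38, frames (99 87 52 94)
52: hit
94: hit

{52, 87, 94, 99}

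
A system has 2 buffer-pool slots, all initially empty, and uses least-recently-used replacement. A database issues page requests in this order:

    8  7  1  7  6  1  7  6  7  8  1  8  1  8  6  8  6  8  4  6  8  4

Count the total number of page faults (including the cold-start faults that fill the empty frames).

8 -> miss, frames {8}
7 -> miss, frames {8,7}
1 -> miss, evict 8, frames {7,1}
7 -> hit
6 -> miss, evict 1, frames {7,6}
1 -> miss, evict 7, frames {6,1}
7 -> miss, evict 6, frames {1,7}
6 -> miss, evict 1, frames {7,6}
7 -> hit
8 -> miss, evict 6, frames {7,8}
1 -> miss, evict 7, frames {8,1}
8 -> hit
1 -> hit
8 -> hit
6 -> miss, evict 1, frames {8,6}
8 -> hit
6 -> hit
8 -> hit
4 -> miss, evict 6, frames {8,4}
6 -> miss, evict 8, frames {4,6}
8 -> miss, evict 4, frames {6,8}
4 -> miss, evict 6, frames {8,4}
Page faults: 14.

14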